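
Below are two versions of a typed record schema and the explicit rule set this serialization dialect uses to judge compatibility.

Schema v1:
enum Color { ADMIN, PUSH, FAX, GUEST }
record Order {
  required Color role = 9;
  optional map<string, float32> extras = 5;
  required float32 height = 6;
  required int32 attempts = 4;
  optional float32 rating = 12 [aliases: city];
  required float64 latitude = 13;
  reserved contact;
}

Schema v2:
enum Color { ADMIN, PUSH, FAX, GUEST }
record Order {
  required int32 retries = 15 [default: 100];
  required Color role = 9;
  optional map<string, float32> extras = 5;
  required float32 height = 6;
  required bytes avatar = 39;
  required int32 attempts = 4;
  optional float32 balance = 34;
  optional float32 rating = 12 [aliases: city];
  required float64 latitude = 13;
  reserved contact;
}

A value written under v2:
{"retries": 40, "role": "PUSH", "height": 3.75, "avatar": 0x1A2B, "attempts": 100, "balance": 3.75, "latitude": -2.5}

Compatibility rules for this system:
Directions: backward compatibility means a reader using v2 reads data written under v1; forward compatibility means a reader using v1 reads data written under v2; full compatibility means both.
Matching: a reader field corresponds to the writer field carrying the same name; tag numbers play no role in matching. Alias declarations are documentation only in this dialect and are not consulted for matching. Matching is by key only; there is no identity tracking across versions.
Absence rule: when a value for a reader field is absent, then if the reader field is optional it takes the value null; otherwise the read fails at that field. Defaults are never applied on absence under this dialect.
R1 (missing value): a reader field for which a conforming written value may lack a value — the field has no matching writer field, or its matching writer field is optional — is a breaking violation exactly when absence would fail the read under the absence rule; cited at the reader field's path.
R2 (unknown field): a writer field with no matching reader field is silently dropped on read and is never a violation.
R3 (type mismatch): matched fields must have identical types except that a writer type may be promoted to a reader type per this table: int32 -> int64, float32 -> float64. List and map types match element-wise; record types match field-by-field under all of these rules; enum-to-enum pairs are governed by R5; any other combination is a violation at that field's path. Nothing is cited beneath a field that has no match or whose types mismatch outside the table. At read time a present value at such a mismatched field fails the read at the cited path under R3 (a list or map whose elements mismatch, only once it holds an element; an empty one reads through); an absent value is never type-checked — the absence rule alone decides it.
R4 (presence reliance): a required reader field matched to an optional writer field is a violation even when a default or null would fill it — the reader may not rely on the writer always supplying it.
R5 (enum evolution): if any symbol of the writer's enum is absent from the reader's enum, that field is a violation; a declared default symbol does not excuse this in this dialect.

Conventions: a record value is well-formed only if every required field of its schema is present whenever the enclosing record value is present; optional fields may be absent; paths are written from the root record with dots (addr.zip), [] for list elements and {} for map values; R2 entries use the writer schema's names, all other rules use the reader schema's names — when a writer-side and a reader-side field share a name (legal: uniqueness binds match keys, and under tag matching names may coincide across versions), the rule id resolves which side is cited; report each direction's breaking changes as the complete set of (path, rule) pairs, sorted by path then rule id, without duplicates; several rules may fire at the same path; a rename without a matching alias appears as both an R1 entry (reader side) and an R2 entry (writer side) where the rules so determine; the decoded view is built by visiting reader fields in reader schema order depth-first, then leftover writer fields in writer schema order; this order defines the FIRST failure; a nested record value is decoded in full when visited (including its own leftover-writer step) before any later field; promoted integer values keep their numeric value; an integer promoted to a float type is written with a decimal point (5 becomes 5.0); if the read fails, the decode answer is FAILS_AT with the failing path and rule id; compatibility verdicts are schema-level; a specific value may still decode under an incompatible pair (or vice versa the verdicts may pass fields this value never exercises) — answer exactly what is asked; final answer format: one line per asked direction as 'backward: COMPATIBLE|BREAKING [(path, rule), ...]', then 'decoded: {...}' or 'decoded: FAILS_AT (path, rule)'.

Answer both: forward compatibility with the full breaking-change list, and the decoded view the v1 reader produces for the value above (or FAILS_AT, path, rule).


in Order below, arrows point writer -> reader
forward pass over Order, reader schema v1, writer schema v2:
  role: paired with writer role (Color -> Color; writer required)
  extras: paired with writer extras (map<string, float32> -> map<string, float32>; writer optional)
  height: paired with writer height (float32 -> float32; writer required)
  attempts: paired with writer attempts (int32 -> int32; writer required)
  rating: paired with writer rating (float32 -> float32; writer optional)
  latitude: paired with writer latitude (float64 -> float64; writer required)
  writer retries: unknown to reader
  writer avatar: unknown to reader
  writer balance: unknown to reader
  nothing fires on Order: forward is COMPATIBLE
migrating the Order value to v1:
  role := "PUSH"
  extras := null (not supplied -> null)
  height := 3.75
  attempts := 100
  rating := null (not supplied -> null)
  latitude := -2.5
  writer retries: unmatched, discarded
  writer avatar: unmatched, discarded
  writer balance: unmatched, discarded
  => decoded: {"role": "PUSH", "extras": null, "height": 3.75, "attempts": 100, "rating": null, "latitude": -2.5}
the rest of the Order diff is inert for this question:
  added field retries to record Order: required int32, tag 15, default 100 (in v2 it sits immediately before role) -> its effect on Order is confined to the backward direction, not asked
  added field balance to record Order: optional float32, tag 34 (in v2 it sits immediately before rating) -> no rule fires on it in Order's dialect; the asked verdict holds
  added field avatar to record Order: required bytes, tag 39 (in v2 it sits immediately before attempts) -> its effect on Order is confined to the backward direction, not asked

forward: COMPATIBLE []; decoded: {"role": "PUSH", "extras": null, "height": 3.75, "attempts": 100, "rating": null, "latitude": -2.5}


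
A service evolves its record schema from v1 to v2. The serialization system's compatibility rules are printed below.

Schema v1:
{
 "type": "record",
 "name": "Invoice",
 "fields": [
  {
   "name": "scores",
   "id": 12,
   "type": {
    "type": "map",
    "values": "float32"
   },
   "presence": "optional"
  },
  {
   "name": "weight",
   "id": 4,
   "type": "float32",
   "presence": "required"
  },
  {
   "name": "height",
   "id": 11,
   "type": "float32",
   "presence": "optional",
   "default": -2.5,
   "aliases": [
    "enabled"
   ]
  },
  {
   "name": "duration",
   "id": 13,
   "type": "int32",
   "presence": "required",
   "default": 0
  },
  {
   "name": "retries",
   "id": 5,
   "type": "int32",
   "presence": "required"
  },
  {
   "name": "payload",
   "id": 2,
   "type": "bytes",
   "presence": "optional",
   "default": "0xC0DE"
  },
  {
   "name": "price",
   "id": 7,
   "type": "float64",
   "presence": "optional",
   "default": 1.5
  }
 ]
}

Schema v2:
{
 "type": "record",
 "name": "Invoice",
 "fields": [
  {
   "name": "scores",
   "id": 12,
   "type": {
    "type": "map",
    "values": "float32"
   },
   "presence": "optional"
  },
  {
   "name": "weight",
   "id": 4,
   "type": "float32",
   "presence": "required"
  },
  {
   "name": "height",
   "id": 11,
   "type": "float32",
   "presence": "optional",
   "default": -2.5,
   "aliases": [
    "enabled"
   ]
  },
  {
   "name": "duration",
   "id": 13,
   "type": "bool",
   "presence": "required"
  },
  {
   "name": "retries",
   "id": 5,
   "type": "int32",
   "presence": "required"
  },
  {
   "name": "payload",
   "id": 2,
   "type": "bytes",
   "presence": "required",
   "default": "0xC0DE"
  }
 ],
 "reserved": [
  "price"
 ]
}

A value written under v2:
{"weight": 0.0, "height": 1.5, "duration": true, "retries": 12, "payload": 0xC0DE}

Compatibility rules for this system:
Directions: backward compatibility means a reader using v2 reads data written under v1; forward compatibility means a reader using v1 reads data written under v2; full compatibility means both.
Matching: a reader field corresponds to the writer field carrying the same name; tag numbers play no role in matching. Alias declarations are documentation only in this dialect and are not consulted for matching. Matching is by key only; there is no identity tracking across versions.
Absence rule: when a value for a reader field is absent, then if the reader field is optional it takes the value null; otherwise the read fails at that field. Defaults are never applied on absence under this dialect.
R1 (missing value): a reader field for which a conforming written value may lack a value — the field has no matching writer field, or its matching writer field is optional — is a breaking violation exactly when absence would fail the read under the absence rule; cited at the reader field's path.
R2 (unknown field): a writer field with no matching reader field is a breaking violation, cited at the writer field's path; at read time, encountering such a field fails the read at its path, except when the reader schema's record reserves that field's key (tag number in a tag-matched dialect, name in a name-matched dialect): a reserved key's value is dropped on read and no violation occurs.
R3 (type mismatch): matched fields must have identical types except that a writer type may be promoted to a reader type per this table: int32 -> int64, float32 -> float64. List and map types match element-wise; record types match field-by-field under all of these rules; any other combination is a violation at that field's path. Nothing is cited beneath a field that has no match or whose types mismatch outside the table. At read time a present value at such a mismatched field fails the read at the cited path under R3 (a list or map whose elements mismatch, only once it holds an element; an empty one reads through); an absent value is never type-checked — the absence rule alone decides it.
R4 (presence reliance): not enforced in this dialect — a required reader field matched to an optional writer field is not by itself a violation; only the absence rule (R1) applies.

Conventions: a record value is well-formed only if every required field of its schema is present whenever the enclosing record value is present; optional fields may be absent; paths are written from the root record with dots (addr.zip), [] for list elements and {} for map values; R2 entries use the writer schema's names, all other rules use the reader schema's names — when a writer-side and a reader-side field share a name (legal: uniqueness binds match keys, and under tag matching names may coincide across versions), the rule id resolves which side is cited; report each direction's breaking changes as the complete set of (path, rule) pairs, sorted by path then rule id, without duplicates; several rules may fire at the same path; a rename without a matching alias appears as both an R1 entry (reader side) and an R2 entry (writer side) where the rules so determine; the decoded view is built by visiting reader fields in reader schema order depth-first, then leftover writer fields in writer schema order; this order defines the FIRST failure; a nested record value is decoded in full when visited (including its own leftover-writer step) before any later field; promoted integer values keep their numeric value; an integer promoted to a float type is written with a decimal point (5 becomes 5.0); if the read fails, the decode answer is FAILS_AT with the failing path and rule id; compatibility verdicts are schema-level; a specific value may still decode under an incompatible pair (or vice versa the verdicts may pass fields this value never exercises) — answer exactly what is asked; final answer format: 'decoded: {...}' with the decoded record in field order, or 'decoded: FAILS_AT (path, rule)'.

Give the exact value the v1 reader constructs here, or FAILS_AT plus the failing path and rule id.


arrows below run writer -> reader for Invoice
decode walk for Invoice under reader schema v1:
  scores := null (missing; optional => null)
  weight := 0.0
  height := 1.5
  read fails at duration under R3
  => FAILS_AT (duration, R3)
diffs on Invoice not affecting the asked answer:
  removed field price from record Invoice (its key "price" joins the reserved list) -> fires no rule on Invoice under this dialect and leaves the result unchanged
  field payload in record Invoice: optional changed to required -> matters for Invoice compatibility verdicts, not for this value's decode

decoded: FAILS_AT (duration, R3)


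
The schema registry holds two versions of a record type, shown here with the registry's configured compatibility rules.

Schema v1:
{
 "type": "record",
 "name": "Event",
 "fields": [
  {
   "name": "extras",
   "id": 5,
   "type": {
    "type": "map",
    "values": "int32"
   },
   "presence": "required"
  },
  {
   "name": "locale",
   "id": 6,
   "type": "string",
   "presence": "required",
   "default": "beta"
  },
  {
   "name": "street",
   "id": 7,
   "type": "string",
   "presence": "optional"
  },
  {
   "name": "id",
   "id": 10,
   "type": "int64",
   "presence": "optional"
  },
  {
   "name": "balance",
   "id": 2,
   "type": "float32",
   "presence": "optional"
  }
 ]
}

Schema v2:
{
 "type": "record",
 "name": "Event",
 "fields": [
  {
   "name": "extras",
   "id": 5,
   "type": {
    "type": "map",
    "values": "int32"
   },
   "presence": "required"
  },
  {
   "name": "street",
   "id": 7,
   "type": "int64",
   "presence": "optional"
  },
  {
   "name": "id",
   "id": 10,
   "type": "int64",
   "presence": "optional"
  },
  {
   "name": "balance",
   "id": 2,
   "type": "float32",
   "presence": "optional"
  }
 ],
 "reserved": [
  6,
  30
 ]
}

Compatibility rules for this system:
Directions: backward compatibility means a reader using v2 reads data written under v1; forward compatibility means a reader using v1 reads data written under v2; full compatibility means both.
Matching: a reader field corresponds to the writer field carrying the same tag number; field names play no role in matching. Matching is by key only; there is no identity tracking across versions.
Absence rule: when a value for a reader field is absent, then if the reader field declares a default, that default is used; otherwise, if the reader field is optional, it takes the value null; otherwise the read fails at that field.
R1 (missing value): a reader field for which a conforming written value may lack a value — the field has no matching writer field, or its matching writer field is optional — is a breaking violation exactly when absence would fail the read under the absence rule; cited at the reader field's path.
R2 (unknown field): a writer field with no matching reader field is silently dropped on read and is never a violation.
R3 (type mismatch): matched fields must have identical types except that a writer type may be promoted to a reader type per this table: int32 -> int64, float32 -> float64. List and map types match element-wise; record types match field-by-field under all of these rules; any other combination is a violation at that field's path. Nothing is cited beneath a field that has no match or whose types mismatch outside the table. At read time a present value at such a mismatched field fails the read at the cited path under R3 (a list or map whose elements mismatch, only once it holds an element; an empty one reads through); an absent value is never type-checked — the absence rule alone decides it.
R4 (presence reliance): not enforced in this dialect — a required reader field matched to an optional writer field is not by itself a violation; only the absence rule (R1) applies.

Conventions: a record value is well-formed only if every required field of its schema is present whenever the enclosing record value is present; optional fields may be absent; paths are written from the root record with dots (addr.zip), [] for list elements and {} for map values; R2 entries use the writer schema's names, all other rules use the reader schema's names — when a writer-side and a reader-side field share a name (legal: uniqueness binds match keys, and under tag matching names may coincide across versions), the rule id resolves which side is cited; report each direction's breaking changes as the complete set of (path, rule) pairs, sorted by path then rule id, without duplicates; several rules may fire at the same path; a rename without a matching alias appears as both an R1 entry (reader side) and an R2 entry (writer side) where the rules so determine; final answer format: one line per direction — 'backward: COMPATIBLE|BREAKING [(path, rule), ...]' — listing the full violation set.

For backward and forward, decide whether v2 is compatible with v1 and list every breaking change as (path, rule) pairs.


backward: BREAKING [(street, R3)]; forward: BREAKING [(street, R3)]

each type pair in Event: writer, then reader
checking backward for Event: reader v2 against writer v1:
  extras <- extras (map<string, int32> -> map<string, int32>, writer required)
  street <- street (string -> int64, writer optional)
  id <- id (int64 -> int64, writer optional)
  balance <- balance (float32 -> float32, writer optional)
  leftover writer field: locale
  violation R3 at street
  => backward verdict for Event: BREAKING, 1 violation(s)
checking forward for Event: reader v1 against writer v2:
  extras <- extras (map<string, int32> -> map<string, int32>, writer required)
  locale: no writer-side match
  street <- street (int64 -> string, writer optional)
  id <- id (int64 -> int64, writer optional)
  balance <- balance (float32 -> float32, writer optional)
  violation R3 at street
  => forward verdict for Event: BREAKING, 1 violation(s)


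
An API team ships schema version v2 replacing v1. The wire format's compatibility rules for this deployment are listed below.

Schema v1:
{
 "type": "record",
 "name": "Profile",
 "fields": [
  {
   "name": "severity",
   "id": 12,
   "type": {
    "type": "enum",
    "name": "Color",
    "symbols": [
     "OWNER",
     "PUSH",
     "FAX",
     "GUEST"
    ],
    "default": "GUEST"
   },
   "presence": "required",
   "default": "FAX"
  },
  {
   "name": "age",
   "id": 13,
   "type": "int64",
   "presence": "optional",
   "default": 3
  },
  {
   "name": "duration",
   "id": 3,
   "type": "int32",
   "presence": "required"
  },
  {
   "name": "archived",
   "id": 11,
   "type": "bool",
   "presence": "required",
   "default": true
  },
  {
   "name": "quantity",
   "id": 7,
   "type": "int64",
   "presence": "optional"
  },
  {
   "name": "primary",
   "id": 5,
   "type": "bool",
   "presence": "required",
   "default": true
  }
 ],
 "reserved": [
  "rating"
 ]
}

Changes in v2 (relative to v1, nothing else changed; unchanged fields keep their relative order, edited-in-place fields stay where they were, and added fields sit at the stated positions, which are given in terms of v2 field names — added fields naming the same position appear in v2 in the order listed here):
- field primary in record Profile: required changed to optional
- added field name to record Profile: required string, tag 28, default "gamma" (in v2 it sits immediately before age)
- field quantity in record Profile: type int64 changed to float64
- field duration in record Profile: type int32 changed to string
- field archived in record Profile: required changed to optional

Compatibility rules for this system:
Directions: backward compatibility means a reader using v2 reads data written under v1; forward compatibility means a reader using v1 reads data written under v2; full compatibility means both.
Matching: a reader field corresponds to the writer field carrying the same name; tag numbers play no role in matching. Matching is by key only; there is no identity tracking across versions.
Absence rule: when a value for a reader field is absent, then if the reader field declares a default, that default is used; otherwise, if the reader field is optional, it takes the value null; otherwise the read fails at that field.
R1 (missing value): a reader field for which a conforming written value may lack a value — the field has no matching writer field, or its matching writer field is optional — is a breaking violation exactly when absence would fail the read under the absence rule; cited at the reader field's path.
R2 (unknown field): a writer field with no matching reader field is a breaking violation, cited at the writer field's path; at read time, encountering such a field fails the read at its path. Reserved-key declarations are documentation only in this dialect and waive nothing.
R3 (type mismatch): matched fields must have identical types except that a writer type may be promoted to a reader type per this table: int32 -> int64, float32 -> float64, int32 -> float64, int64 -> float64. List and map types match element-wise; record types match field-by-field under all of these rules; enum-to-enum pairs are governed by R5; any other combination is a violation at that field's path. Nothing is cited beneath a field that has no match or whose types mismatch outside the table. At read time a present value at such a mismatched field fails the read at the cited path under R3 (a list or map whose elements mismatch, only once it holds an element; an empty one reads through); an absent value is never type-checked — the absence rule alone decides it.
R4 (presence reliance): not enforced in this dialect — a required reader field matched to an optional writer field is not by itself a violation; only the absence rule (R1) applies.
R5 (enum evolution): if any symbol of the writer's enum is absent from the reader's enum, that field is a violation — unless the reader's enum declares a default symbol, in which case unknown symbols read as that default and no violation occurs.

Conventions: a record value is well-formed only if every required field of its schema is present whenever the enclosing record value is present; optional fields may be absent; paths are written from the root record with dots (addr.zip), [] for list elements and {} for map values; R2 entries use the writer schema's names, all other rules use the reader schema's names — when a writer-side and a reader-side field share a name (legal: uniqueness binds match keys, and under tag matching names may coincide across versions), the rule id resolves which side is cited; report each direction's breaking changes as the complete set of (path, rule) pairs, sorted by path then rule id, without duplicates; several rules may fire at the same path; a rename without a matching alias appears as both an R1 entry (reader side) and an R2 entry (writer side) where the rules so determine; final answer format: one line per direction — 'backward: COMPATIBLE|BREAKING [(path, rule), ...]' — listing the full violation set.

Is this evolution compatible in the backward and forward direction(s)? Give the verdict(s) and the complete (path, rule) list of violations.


the writer's type comes first in each Profile pair
backward pass over Profile, reader schema v2, writer schema v1:
  severity: Color -> Color, writer required; from severity
  no writer field matches reader name
  age: int64 -> int64, writer optional; from age
  duration: int32 -> string, writer required; from duration
  archived: bool -> bool, writer required; from archived
  quantity: int64 -> float64, writer optional; from quantity
  primary: bool -> bool, writer required; from primary
  violation R3 at duration
  => backward: BREAKING (1)
forward pass over Profile, reader schema v1, writer schema v2:
  severity: Color -> Color, writer required; from severity
  age: int64 -> int64, writer optional; from age
  duration: string -> int32, writer required; from duration
  archived: bool -> bool, writer optional; from archived
  quantity: float64 -> int64, writer optional; from quantity
  primary: bool -> bool, writer optional; from primary
  leftover writer field: name
  violation R3 at duration
  violation R2 at name
  violation R3 at quantity
  => forward: BREAKING (3)

backward: BREAKING [(duration, R3)]; forward: BREAKING [(duration, R3), (name, R2), (quantity, R3)]


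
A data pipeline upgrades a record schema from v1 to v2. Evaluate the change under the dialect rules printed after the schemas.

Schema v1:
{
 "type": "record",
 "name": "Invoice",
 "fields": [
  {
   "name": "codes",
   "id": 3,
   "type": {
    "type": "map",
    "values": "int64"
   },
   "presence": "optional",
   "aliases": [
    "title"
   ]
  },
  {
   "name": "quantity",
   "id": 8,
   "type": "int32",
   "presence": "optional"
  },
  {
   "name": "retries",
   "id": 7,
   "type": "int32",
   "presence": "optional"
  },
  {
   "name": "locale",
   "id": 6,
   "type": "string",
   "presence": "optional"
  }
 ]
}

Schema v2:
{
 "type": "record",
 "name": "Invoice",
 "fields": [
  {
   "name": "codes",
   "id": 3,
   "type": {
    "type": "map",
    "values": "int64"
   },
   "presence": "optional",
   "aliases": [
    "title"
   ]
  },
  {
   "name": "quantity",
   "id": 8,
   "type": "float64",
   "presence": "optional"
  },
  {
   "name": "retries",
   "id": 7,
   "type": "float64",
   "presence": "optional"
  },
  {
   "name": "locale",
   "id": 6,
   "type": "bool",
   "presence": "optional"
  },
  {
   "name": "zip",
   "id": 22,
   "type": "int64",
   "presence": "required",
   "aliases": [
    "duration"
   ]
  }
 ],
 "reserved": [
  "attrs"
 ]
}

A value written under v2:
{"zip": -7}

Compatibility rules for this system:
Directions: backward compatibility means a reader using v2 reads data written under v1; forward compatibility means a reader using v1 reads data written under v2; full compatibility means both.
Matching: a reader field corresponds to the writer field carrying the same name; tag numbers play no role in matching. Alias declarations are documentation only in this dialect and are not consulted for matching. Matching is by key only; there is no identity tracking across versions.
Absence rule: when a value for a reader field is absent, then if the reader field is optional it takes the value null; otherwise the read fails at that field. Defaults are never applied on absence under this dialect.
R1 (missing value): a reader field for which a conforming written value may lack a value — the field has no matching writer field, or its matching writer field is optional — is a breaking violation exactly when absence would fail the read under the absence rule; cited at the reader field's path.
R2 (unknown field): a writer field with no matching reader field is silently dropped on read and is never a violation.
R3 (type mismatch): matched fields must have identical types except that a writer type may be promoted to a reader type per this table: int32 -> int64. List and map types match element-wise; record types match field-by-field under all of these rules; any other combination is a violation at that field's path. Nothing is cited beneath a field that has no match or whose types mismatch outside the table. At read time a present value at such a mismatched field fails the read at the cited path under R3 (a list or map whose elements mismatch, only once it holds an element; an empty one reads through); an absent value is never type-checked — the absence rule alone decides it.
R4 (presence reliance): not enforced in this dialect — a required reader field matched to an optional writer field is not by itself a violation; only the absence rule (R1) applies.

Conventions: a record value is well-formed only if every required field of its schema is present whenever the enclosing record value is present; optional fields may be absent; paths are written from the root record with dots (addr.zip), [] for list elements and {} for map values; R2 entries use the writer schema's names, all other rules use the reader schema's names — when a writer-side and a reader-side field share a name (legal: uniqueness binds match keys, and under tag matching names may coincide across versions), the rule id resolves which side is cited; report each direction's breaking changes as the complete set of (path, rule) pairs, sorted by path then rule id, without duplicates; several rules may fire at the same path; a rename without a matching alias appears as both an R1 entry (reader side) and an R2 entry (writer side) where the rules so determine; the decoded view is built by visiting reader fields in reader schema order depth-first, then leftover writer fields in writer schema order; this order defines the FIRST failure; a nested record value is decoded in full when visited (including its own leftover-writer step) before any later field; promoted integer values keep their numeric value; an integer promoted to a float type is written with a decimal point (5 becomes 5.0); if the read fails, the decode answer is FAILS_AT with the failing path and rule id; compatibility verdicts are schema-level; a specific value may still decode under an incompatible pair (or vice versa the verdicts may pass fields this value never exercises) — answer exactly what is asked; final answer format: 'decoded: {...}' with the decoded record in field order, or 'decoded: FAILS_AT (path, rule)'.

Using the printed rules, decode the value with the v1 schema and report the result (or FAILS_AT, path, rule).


decoded: {"codes": null, "quantity": null, "retries": null, "locale": null}

in Invoice below, arrows point writer -> reader
decode (reader v1):
  codes := null (missing; optional => null)
  quantity := null (missing; optional => null)
  retries := null (missing; optional => null)
  locale := null (missing; optional => null)
  writer zip: no reader field; dropped
  => decoded: {"codes": null, "quantity": null, "retries": null, "locale": null}
the rest of the Invoice diff is inert for this question:
  added field zip to record Invoice: required int64, tag 22 (in v2 it sits last) -> shifts the Invoice verdicts, not this decode
  field locale in record Invoice: type string changed to bool -> shifts the Invoice verdicts, not this decode
  field quantity in record Invoice: type int32 changed to float64 -> shifts the Invoice verdicts, not this decode
  field retries in record Invoice: type int32 changed to float64 -> shifts the Invoice verdicts, not this decode


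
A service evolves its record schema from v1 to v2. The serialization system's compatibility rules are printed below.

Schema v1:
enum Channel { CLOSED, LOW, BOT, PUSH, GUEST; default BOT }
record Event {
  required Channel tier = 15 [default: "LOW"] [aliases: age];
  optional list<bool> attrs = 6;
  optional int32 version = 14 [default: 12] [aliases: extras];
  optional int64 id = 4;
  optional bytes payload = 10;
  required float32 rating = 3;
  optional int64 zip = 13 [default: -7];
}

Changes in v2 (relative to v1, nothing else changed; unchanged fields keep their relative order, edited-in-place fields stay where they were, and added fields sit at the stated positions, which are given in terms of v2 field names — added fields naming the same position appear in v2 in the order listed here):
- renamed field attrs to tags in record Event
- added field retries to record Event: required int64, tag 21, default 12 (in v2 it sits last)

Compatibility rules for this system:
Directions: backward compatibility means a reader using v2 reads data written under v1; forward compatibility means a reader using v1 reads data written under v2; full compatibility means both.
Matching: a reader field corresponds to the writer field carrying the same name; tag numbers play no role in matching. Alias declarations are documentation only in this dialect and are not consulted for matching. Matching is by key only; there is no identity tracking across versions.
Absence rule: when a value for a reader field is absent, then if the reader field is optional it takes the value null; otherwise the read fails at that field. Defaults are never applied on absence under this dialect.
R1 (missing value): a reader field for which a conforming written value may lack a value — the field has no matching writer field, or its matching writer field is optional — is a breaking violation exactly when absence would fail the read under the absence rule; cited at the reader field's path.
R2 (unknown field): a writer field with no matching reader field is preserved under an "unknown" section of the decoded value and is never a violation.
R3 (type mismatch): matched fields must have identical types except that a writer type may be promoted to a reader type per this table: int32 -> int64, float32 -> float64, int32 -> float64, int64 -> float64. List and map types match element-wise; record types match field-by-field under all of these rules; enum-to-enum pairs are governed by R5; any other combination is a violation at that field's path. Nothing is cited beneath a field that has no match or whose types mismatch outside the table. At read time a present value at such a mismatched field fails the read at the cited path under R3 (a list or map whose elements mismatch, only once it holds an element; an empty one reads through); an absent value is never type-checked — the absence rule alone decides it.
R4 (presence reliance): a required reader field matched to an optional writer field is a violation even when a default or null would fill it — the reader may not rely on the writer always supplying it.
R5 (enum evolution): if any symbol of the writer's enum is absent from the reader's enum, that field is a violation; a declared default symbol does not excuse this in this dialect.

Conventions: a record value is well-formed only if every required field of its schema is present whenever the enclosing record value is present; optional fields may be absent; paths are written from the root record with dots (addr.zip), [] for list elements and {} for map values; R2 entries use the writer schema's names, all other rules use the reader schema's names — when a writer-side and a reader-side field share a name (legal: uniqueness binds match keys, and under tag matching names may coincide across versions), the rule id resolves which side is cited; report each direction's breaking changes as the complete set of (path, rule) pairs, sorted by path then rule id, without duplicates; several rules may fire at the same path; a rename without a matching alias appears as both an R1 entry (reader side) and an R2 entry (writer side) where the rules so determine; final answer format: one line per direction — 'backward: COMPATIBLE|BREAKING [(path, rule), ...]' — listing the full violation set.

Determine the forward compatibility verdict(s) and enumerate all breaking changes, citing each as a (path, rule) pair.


arrows below run writer -> reader for Event
forward for Event (reader v1, writer v2):
  tier: Channel -> Channel, writer required; from tier
  attrs: no writer-side match
  version: int32 -> int32, writer optional; from version
  id: int64 -> int64, writer optional; from id
  payload: bytes -> bytes, writer optional; from payload
  rating: float32 -> float32, writer required; from rating
  zip: int64 -> int64, writer optional; from zip
  tags (writer side), unknown to reader
  retries (writer side), unknown to reader
  => forward: COMPATIBLE
diffs on Event not affecting the asked answer:
  renamed field attrs to tags in record Event -> triggers nothing under Event's printed rules — same verdict
  added field retries to record Event: required int64, tag 21, default 12 (in v2 it sits last) -> matters only for Event's backward compatibility — outside the asked direction

forward: COMPATIBLE []


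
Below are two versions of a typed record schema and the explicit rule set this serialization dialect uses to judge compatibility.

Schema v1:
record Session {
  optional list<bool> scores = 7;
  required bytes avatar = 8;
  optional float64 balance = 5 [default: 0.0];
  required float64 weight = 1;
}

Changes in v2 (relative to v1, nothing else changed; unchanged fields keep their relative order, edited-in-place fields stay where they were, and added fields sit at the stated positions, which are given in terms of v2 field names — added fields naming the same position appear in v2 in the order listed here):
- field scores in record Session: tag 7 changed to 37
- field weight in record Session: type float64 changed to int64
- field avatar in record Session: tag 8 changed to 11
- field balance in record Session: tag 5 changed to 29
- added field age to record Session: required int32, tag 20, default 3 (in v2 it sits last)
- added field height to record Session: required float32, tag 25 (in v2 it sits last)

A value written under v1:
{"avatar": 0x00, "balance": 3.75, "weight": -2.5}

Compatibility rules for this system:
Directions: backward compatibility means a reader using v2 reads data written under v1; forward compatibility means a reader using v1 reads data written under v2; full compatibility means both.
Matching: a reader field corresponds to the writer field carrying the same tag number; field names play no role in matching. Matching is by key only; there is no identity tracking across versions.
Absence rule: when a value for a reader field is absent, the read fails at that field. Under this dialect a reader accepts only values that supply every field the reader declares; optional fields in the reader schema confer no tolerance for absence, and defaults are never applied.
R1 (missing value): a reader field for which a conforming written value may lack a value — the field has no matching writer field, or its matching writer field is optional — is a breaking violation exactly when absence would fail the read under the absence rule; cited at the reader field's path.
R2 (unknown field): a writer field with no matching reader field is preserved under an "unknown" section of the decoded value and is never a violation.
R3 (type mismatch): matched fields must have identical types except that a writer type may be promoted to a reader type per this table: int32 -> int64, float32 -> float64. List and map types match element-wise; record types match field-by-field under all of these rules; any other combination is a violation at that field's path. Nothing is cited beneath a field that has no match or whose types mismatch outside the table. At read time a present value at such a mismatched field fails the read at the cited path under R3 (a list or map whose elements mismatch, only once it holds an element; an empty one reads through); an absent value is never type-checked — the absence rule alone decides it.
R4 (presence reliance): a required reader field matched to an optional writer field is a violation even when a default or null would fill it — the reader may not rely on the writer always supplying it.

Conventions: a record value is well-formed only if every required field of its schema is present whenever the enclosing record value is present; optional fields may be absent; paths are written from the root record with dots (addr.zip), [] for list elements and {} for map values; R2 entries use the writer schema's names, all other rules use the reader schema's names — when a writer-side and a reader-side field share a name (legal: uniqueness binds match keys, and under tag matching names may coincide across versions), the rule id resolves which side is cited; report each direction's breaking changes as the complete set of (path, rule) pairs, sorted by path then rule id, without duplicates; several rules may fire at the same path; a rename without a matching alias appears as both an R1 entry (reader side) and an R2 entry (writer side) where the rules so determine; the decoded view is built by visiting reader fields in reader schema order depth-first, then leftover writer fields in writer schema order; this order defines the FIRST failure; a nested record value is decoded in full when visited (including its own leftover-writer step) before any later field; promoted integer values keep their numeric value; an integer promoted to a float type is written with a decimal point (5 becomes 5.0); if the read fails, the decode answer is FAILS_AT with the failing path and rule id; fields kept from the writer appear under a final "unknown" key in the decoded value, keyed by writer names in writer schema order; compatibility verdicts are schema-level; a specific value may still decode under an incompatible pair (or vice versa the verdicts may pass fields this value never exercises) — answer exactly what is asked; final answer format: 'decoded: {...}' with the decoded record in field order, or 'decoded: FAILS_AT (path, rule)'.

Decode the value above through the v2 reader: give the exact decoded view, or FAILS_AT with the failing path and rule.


each type pair in Session: writer, then reader
decode (reader v2):
  read fails at scores under R1 (no fill)
  => FAILS_AT (scores, R1)
checking off the Session differences that do not matter here:
  field weight in record Session: type float64 changed to int64 -> matters for Session compatibility verdicts, not for this value's decode
  field avatar in record Session: tag 8 changed to 11 -> matters for Session compatibility verdicts, not for this value's decode
  field balance in record Session: tag 5 changed to 29 -> triggers nothing under the printed rules; the Session answer is the same either way
  added field height to record Session: required float32, tag 25 (in v2 it sits last) -> matters for Session compatibility verdicts, not for this value's decode
  added field age to record Session: required int32, tag 20, default 3 (in v2 it sits last) -> matters for Session compatibility verdicts, not for this value's decode

decoded: FAILS_AT (scores, R1)
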